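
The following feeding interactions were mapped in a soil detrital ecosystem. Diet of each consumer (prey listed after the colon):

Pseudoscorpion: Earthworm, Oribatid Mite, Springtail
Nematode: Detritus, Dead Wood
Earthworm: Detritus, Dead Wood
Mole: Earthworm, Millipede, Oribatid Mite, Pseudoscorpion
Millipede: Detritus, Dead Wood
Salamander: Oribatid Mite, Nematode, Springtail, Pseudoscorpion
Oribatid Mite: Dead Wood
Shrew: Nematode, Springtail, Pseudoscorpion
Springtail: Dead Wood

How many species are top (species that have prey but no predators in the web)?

3

Top species (has prey, but nothing eats it): Shrew, Salamander, Mole.
Count: 3.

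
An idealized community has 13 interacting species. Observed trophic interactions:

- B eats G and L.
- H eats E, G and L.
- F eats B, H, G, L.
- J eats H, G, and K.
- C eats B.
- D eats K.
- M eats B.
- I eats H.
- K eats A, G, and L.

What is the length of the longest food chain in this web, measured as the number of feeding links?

2 links

One longest chain: L → H → I.
It has 3 species and 2 links.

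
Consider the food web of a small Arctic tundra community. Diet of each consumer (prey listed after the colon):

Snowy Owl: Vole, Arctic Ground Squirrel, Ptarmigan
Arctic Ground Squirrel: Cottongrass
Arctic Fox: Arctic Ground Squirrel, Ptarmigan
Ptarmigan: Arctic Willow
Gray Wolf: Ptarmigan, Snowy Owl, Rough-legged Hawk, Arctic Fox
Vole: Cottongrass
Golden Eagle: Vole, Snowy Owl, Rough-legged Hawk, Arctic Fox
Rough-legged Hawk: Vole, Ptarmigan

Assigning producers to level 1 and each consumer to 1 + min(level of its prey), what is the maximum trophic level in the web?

3

Producers (level 1): Arctic Willow, Cottongrass.
Following each consumer down to its lowest-level prey: Cottongrass → Vole → Rough-legged Hawk (levels 1 through 3).
All prey of Rough-legged Hawk (Vole 2, Ptarmigan 2) are at level 2 or above, so Rough-legged Hawk is at level 1 + 2 = 3.
Every consumer has at least one prey at level 2 or below, so none exceeds level 3.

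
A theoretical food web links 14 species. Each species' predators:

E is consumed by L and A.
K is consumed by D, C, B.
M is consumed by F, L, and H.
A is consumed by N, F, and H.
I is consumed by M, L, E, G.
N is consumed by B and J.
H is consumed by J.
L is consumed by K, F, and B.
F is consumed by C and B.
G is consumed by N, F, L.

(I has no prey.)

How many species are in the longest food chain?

5 species

One longest chain: I → E → A → N → J.
It has 5 species and 4 links.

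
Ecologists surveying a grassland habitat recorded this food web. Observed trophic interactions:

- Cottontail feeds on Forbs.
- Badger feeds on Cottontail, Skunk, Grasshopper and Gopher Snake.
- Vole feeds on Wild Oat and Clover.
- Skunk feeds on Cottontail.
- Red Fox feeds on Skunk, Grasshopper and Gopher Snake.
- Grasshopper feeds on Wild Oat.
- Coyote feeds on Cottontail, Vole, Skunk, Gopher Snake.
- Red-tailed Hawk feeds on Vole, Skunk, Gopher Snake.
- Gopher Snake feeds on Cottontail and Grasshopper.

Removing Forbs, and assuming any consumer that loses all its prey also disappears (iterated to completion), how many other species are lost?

2

Remove Forbs.
Round 1: Cottontail (all prey gone) → extinct.
Round 2: Skunk (all prey gone) → extinct.
No further losses. Total secondary extinctions: 2.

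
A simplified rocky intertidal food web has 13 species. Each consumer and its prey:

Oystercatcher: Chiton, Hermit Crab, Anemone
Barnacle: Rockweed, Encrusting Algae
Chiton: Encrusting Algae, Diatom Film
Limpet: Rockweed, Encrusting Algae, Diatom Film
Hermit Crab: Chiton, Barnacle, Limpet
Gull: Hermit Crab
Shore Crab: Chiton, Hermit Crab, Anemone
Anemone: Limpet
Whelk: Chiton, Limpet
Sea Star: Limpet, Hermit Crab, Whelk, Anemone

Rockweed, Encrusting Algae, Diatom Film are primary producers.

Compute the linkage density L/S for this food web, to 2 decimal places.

L/S = 1.85

There are L = 24 links among S = 13 species.
L/S = 24/13 = 1.8462 ≈ 1.85.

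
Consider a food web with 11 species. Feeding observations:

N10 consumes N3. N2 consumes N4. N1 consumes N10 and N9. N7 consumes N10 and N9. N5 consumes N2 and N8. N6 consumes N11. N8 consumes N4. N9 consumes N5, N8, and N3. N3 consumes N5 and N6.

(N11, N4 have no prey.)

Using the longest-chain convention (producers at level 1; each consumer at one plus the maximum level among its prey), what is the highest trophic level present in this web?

6

Producers (level 1): N11, N4.
N4 → N2 → N5 → N3 → N10 → N7 gives N7 level 6.
No species has a prey at level 6, so no species reaches level 7.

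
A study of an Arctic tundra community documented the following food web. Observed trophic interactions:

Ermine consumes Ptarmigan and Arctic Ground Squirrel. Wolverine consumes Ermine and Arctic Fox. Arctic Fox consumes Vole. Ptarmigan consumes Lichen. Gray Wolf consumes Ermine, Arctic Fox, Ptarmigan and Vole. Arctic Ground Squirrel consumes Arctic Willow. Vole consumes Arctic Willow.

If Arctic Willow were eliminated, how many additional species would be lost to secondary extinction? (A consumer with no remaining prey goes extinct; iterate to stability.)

3

Remove Arctic Willow.
Round 1: Vole (all prey gone), Arctic Ground Squirrel (all prey gone) → extinct.
Round 2: Arctic Fox (all prey gone) → extinct.
No further losses. Total secondary extinctions: 3.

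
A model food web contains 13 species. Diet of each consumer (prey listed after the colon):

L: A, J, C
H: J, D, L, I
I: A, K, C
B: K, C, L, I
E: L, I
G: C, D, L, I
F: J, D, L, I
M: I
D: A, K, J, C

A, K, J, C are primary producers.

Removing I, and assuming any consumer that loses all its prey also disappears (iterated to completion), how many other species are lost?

1

Remove I.
Round 1: M (all prey gone) → extinct.
No further losses. Total secondary extinctions: 1.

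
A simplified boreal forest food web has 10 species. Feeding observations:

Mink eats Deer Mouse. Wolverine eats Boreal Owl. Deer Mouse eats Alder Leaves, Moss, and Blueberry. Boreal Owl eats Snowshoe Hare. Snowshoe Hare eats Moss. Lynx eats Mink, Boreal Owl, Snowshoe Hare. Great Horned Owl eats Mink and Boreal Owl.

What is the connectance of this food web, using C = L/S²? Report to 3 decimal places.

The web has S = 10 species and L = 12 feeding links.
C = L / S² = 12 / 100 = 0.1200 ≈ 0.120.

C = 0.120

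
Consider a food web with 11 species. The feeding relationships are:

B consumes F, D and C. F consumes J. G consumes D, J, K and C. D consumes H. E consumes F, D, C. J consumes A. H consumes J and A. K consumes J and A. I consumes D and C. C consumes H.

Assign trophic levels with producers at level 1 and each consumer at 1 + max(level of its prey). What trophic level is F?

Trophic level 3

A is a producer → level 1.
J eats A → level 2.
F eats J → level 3.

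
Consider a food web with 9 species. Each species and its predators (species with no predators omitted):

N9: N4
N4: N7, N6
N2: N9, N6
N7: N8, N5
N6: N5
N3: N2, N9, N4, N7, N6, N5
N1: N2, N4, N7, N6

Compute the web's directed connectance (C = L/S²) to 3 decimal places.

The web has S = 9 species and L = 18 feeding links.
C = L / S² = 18 / 81 = 0.2222 ≈ 0.222.

C = 0.222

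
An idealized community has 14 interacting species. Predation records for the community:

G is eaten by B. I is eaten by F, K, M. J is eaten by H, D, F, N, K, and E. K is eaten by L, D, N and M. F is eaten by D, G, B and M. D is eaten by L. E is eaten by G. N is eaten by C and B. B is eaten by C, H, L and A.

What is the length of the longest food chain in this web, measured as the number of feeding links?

One longest chain: I → F → G → B → H.
It has 5 species and 4 links.

4 links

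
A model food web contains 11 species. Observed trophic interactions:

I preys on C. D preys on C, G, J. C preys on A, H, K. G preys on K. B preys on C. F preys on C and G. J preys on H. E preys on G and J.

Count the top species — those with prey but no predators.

5

Top species (has prey, but nothing eats it): D, F, B, E, I.
Count: 5.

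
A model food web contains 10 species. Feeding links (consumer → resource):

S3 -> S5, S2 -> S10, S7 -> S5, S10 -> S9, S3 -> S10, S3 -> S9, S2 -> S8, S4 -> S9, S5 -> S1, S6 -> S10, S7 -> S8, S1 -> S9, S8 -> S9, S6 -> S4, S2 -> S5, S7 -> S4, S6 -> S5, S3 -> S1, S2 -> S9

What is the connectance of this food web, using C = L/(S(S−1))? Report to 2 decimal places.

C = 0.21

The web has S = 10 species and L = 19 feeding links.
C = L / (S(S−1)) = 19 / 90 = 0.2111 ≈ 0.21.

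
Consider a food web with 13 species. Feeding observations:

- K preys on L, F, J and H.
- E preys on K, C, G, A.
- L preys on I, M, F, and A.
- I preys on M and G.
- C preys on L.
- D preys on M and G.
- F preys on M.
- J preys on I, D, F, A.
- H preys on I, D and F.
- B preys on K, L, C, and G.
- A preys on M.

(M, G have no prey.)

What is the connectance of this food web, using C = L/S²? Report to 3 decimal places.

C = 0.178

The web has S = 13 species and L = 30 feeding links.
C = L / S² = 30 / 169 = 0.1775 ≈ 0.178.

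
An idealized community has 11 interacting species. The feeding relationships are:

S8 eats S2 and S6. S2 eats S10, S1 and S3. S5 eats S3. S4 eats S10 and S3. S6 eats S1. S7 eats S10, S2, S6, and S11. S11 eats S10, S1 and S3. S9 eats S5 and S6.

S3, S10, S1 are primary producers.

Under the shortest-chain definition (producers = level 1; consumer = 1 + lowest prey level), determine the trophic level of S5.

Trophic level 2

S3 is a producer → level 1.
S5 eats S3 → level 2.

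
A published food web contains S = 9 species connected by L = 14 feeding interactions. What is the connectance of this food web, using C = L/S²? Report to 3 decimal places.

The web has S = 9 species and L = 14 feeding links.
C = L / S² = 14 / 81 = 0.1728 ≈ 0.173.

C = 0.173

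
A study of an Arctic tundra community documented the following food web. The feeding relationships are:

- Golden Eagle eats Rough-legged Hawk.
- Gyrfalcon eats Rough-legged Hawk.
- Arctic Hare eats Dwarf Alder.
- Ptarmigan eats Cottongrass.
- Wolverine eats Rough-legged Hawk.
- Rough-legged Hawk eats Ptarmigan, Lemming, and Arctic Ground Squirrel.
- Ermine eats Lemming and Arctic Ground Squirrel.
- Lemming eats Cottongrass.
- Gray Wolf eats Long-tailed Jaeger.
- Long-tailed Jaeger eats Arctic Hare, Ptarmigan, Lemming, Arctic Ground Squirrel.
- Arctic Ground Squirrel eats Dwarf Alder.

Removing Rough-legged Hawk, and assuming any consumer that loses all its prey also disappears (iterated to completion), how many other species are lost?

3

Remove Rough-legged Hawk.
Round 1: Golden Eagle (all prey gone), Wolverine (all prey gone), Gyrfalcon (all prey gone) → extinct.
No further losses. Total secondary extinctions: 3.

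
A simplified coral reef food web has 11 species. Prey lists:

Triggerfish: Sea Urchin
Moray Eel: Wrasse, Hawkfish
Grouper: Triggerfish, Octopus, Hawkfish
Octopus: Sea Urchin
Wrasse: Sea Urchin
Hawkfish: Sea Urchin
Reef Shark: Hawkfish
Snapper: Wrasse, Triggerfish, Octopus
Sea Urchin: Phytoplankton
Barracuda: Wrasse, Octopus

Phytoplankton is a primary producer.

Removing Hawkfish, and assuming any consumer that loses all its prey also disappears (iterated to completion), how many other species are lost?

Remove Hawkfish.
Round 1: Reef Shark (all prey gone) → extinct.
No further losses. Total secondary extinctions: 1.

1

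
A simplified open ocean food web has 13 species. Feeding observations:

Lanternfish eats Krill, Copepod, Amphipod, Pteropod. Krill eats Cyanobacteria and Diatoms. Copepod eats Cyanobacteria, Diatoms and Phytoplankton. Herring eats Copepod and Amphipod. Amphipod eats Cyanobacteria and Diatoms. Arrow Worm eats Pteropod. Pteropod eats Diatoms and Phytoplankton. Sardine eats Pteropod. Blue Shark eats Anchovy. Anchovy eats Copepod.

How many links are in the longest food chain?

One longest chain: Diatoms → Copepod → Anchovy → Blue Shark.
It has 4 species and 3 links.

3 links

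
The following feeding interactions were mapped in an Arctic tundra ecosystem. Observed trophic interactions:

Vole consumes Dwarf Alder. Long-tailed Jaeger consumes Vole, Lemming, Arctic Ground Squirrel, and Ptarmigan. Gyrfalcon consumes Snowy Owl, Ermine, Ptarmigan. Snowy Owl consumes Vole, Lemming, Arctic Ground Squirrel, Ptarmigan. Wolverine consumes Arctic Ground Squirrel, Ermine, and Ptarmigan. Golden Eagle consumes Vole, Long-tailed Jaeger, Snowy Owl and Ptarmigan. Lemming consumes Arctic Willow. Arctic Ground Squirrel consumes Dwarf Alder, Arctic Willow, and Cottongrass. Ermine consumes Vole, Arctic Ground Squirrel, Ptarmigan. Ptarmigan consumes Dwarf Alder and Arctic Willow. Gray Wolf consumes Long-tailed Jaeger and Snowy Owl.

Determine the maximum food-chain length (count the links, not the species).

3 links

One longest chain: Cottongrass → Arctic Ground Squirrel → Ermine → Wolverine.
It has 4 species and 3 links.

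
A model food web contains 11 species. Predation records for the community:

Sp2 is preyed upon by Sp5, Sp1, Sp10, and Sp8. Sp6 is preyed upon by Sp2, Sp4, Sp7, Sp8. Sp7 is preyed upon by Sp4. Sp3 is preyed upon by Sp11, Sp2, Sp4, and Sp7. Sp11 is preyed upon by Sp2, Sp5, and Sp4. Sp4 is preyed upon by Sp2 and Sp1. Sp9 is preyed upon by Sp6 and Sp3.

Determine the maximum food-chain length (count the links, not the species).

One longest chain: Sp9 → Sp3 → Sp11 → Sp4 → Sp2 → Sp10.
It has 6 species and 5 links.

5 links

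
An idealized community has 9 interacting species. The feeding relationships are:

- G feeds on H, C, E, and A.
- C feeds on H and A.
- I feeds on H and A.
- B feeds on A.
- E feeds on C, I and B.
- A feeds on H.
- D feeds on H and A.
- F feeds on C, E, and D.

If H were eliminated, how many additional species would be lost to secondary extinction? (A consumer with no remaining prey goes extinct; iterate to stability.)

Remove H.
Round 1: A (all prey gone) → extinct.
Round 2: C (all prey gone), D (all prey gone), I (all prey gone), B (all prey gone) → extinct.
Round 3: E (all prey gone) → extinct.
Round 4: G (all prey gone), F (all prey gone) → extinct.
No further losses. Total secondary extinctions: 8.

8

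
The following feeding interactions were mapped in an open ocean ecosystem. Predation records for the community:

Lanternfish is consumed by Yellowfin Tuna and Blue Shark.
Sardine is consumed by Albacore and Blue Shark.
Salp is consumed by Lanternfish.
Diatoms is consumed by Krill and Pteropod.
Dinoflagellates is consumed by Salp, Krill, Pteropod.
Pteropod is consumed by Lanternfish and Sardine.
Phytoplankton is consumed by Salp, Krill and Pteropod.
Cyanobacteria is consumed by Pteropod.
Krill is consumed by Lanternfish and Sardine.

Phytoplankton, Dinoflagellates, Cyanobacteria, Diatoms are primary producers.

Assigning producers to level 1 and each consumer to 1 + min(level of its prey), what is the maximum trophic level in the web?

4

Producers (level 1): Phytoplankton, Dinoflagellates, Cyanobacteria, Diatoms.
Following each consumer down to its lowest-level prey: Phytoplankton → Pteropod → Sardine → Albacore (levels 1 through 4).
All prey of Albacore (Sardine 3) are at level 3 or above, so Albacore is at level 1 + 3 = 4.
Every consumer has at least one prey at level 3 or below, so none exceeds level 4.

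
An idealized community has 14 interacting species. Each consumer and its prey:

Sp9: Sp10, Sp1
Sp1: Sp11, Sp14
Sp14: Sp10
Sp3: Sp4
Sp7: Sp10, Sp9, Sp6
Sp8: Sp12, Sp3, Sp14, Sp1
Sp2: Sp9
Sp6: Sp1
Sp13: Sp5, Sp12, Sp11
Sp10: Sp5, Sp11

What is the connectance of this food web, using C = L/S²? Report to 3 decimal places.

The web has S = 14 species and L = 20 feeding links.
C = L / S² = 20 / 196 = 0.1020 ≈ 0.102.

C = 0.102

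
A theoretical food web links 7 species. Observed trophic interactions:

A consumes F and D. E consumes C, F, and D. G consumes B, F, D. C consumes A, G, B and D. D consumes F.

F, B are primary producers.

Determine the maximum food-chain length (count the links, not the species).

One longest chain: F → D → A → C → E.
It has 5 species and 4 links.

4 links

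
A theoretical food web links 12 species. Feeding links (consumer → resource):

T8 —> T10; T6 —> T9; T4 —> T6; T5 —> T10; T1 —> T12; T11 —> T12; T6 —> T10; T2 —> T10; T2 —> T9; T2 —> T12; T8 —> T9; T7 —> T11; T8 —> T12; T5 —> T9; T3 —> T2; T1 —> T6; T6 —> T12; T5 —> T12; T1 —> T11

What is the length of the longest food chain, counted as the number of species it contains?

3 species

One longest chain: T12 → T11 → T7.
It has 3 species and 2 links.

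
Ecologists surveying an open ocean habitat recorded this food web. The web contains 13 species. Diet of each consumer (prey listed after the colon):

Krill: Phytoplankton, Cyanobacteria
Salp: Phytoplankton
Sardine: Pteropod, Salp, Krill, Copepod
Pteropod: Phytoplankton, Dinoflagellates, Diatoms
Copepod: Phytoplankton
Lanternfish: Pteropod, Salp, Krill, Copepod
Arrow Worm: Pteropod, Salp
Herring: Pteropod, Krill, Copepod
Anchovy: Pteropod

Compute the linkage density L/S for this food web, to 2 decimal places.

There are L = 21 links among S = 13 species.
L/S = 21/13 = 1.6154 ≈ 1.62.

L/S = 1.62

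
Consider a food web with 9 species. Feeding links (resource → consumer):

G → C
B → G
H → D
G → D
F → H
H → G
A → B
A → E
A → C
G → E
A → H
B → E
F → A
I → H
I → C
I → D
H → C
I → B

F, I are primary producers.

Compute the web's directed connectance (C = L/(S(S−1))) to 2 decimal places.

C = 0.25

The web has S = 9 species and L = 18 feeding links.
C = L / (S(S−1)) = 18 / 72 = 0.2500 ≈ 0.25.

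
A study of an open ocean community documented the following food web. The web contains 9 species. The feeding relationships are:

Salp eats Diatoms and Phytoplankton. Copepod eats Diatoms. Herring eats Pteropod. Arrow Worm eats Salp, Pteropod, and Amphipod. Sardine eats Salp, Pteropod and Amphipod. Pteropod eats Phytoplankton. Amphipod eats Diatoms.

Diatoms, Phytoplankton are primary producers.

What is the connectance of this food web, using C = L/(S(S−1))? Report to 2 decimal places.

C = 0.17

The web has S = 9 species and L = 12 feeding links.
C = L / (S(S−1)) = 12 / 72 = 0.1667 ≈ 0.17.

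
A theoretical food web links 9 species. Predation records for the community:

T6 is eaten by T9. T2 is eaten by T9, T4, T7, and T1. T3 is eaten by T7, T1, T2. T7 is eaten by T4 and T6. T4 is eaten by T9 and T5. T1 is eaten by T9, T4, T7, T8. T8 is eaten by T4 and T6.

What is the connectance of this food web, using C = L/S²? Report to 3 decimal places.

C = 0.222

The web has S = 9 species and L = 18 feeding links.
C = L / S² = 18 / 81 = 0.2222 ≈ 0.222.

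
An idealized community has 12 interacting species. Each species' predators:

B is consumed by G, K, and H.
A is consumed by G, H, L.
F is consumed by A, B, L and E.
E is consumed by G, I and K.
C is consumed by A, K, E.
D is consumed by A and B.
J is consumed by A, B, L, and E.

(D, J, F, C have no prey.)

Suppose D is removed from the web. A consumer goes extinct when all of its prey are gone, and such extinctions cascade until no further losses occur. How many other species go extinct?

Remove D.
Every predator of it retains at least one other prey: A still has J, F, C; B still has J, F.
No consumer loses all prey, so no secondary extinctions occur.

0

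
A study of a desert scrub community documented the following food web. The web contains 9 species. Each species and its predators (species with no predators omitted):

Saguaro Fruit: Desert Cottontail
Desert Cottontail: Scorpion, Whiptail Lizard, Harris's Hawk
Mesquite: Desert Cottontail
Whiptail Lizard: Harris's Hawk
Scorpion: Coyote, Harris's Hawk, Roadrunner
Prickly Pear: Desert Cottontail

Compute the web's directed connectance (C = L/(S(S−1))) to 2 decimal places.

C = 0.14

The web has S = 9 species and L = 10 feeding links.
C = L / (S(S−1)) = 10 / 72 = 0.1389 ≈ 0.14.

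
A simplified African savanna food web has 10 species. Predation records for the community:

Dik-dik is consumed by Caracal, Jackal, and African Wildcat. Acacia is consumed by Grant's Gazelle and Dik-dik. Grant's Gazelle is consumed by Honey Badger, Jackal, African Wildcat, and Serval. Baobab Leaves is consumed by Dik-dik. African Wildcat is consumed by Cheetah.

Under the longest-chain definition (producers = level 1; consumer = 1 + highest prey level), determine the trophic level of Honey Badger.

Acacia is a producer → level 1.
Grant's Gazelle eats Acacia → level 2.
Honey Badger eats Grant's Gazelle → level 3.

Trophic level 3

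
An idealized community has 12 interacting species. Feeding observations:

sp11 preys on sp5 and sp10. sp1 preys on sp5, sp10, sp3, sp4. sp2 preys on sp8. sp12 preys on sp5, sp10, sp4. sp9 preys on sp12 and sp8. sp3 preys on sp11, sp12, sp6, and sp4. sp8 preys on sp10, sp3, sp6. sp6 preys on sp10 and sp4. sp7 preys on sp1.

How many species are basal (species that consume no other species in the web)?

Basal species (no prey listed): sp5, sp4, sp10.
Count: 3.

3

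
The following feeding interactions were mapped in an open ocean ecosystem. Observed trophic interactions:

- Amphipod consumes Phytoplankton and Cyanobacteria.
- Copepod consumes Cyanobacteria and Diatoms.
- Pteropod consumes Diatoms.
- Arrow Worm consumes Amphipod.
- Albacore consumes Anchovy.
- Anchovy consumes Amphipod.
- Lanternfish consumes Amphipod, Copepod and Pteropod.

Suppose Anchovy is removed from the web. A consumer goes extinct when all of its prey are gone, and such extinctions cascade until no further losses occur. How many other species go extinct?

1

Remove Anchovy.
Round 1: Albacore (all prey gone) → extinct.
No further losses. Total secondary extinctions: 1.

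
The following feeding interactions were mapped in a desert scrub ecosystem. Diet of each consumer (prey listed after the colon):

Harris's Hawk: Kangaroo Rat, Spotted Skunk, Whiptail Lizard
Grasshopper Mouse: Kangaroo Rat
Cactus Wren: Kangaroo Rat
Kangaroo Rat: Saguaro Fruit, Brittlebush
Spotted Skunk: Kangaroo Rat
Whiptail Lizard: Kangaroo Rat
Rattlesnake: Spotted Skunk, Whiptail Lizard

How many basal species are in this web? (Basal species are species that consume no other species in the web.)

Basal species (no prey listed): Saguaro Fruit, Brittlebush.
Count: 2.

2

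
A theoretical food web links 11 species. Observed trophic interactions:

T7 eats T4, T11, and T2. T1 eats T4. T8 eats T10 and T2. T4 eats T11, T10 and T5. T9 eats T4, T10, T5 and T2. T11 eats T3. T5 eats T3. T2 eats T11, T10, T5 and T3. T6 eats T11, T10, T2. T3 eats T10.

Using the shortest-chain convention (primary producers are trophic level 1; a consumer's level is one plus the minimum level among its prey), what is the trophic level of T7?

T10 is a producer → level 1.
T2 eats T10 → level 2.
T7 eats T2 → level 3.
No prey of T7 is below level 2, so 3 is the minimum.

Trophic level 3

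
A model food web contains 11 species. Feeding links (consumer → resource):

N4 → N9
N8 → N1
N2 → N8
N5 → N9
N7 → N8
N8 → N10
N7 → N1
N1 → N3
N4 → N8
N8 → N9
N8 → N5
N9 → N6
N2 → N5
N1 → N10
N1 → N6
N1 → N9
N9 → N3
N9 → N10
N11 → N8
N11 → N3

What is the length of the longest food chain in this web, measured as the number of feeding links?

One longest chain: N3 → N9 → N1 → N8 → N2.
It has 5 species and 4 links.

4 links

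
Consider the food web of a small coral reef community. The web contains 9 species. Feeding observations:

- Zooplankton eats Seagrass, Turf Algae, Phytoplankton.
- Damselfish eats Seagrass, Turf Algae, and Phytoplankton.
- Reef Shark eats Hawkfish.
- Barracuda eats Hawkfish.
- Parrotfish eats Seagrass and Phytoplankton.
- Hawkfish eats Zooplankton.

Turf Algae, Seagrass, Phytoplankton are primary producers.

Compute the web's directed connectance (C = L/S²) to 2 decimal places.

C = 0.14

The web has S = 9 species and L = 11 feeding links.
C = L / S² = 11 / 81 = 0.1358 ≈ 0.14.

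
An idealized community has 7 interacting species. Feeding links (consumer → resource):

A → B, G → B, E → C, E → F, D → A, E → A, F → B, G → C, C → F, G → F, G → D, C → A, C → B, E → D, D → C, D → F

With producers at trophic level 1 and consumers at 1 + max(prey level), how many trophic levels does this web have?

5

Producers (level 1): B.
B → A → C → D → E gives E level 5.
No species has a prey at level 5, so no species reaches level 6.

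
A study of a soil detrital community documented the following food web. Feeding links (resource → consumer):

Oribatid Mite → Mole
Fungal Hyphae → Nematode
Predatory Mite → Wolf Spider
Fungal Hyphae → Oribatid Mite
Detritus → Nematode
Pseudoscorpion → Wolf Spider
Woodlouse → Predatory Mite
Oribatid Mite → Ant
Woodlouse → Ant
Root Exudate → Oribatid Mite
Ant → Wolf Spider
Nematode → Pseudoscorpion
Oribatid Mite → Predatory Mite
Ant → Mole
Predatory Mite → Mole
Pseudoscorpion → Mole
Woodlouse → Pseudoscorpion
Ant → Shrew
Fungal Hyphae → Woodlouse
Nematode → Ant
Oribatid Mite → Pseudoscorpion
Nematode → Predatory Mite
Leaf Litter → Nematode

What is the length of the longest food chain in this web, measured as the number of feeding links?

3 links

One longest chain: Fungal Hyphae → Woodlouse → Ant → Wolf Spider.
It has 4 species and 3 links.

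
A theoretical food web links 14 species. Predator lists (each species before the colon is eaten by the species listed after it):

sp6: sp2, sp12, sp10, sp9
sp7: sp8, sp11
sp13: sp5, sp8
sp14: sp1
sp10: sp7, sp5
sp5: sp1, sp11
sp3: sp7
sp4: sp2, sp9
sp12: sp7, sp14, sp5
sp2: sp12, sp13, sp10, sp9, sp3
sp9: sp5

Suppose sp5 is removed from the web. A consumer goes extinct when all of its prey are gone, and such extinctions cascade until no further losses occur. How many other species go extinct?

Remove sp5.
Every predator of it retains at least one other prey: sp1 still has sp14; sp11 still has sp7.
No consumer loses all prey, so no secondary extinctions occur.

0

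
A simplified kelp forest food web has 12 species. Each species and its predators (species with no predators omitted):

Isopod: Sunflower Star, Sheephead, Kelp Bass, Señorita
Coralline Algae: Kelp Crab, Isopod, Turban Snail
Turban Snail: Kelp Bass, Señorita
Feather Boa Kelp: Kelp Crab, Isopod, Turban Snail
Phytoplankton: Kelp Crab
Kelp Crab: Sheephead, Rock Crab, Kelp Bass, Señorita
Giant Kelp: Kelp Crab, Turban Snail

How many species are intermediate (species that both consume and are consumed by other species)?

Intermediate species (has both prey and predators): Kelp Crab, Isopod, Turban Snail.
Count: 3.

3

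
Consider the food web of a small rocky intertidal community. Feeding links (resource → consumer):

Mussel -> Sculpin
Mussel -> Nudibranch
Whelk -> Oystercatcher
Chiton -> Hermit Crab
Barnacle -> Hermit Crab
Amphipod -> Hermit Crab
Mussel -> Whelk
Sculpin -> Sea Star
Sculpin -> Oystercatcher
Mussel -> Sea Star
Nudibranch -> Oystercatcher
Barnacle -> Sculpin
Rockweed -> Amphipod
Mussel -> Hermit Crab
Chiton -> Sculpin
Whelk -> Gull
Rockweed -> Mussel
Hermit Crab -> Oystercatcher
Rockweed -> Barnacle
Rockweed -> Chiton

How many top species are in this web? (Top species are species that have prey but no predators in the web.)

3

Top species (has prey, but nothing eats it): Sea Star, Gull, Oystercatcher.
Count: 3.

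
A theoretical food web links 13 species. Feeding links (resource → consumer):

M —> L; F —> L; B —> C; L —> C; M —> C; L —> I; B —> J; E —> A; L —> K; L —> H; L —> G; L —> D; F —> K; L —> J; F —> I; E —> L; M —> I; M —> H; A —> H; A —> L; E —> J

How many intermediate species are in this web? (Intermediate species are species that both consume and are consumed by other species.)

2

Intermediate species (has both prey and predators): A, L.
Count: 2.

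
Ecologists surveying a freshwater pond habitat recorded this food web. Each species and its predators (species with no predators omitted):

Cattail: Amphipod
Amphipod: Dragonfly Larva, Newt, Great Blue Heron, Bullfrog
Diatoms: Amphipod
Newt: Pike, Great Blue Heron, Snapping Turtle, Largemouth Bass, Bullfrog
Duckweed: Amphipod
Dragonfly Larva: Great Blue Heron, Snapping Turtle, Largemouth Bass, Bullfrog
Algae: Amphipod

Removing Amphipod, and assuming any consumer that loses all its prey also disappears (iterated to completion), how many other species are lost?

Remove Amphipod.
Round 1: Dragonfly Larva (all prey gone), Newt (all prey gone) → extinct.
Round 2: Pike (all prey gone), Great Blue Heron (all prey gone), Snapping Turtle (all prey gone), Largemouth Bass (all prey gone), Bullfrog (all prey gone) → extinct.
No further losses. Total secondary extinctions: 7.

7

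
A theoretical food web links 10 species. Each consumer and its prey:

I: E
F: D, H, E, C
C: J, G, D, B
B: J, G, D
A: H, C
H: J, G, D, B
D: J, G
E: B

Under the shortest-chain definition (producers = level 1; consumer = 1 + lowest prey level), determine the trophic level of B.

J is a producer → level 1.
B eats J → level 2.

Trophic level 2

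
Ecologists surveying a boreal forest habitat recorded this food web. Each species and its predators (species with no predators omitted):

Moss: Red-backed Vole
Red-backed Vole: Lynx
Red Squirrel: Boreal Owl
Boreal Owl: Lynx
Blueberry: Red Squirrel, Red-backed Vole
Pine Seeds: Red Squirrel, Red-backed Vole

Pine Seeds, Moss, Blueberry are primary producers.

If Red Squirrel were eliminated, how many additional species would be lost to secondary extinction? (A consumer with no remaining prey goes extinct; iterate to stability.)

1

Remove Red Squirrel.
Round 1: Boreal Owl (all prey gone) → extinct.
No further losses. Total secondary extinctions: 1.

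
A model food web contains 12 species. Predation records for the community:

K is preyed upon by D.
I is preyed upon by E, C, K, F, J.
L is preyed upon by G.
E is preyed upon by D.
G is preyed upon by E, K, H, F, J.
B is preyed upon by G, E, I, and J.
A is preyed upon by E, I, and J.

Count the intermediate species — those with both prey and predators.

4

Intermediate species (has both prey and predators): G, I, K, E.
Count: 4.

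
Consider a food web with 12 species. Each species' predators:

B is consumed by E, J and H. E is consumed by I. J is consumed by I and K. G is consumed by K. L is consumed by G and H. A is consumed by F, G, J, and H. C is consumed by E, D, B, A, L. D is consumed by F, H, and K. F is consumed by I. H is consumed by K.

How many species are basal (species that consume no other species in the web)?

Basal species (no prey listed): C.
Count: 1.

1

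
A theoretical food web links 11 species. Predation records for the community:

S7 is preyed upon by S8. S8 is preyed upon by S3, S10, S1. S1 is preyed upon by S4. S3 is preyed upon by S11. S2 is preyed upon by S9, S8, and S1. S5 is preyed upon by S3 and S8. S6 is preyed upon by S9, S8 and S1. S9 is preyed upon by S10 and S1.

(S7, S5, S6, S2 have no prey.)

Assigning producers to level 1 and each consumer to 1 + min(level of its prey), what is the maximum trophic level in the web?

Producers (level 1): S7, S5, S6, S2.
Following each consumer down to its lowest-level prey: S6 → S1 → S4 (levels 1 through 3).
All prey of S4 (S1 2) are at level 2 or above, so S4 is at level 1 + 2 = 3.
Every consumer has at least one prey at level 2 or below, so none exceeds level 3.

3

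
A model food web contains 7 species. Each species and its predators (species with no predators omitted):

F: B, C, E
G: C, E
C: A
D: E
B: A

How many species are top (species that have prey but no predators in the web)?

2

Top species (has prey, but nothing eats it): E, A.
Count: 2.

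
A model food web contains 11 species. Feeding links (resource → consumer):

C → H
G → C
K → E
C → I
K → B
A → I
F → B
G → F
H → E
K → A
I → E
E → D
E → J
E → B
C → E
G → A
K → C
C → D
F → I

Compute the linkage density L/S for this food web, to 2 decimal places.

L/S = 1.73

There are L = 19 links among S = 11 species.
L/S = 19/11 = 1.7273 ≈ 1.73.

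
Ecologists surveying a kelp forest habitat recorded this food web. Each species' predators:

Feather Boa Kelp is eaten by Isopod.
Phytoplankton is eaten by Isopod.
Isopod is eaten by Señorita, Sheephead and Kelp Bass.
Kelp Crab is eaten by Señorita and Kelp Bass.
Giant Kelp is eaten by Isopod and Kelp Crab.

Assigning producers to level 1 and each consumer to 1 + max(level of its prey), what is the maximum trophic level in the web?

3

Producers (level 1): Giant Kelp, Phytoplankton, Feather Boa Kelp.
Giant Kelp → Isopod → Sheephead gives Sheephead level 3.
No species has a prey at level 3, so no species reaches level 4.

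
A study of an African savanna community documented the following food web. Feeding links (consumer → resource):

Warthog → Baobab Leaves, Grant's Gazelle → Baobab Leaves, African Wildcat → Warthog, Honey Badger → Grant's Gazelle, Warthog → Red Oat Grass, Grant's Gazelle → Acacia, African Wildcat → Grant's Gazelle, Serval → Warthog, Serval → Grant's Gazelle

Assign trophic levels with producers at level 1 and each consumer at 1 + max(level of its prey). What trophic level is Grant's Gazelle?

Trophic level 2

Baobab Leaves is a producer → level 1.
Grant's Gazelle eats Baobab Leaves (level 1); other prey at levels: Acacia 1 → level 2.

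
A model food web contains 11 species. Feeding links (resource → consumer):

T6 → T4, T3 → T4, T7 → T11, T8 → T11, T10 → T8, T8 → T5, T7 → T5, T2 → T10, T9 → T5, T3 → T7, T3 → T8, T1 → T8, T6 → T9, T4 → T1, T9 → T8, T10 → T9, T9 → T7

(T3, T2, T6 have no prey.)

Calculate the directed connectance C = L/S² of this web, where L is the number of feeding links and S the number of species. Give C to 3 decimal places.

C = 0.140

The web has S = 11 species and L = 17 feeding links.
C = L / S² = 17 / 121 = 0.1405 ≈ 0.140.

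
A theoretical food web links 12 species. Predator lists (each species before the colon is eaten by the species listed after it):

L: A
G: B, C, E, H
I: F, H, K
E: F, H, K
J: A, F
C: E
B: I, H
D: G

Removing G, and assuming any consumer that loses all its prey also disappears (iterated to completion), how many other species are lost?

6

Remove G.
Round 1: B (all prey gone), C (all prey gone) → extinct.
Round 2: I (all prey gone), E (all prey gone) → extinct.
Round 3: H (all prey gone), K (all prey gone) → extinct.
No further losses. Total secondary extinctions: 6.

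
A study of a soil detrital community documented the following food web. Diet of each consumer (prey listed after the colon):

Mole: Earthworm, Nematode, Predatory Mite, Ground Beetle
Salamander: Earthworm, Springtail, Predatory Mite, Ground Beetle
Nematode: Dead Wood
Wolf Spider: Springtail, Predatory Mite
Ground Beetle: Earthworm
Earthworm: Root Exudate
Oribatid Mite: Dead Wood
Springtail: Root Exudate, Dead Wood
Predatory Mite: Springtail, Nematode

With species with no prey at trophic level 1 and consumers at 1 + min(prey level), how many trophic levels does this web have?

Basal resources (level 1): Root Exudate, Dead Wood.
Following each consumer down to its lowest-level prey: Root Exudate → Earthworm → Mole (levels 1 through 3).
All prey of Mole (Earthworm 2, Nematode 2, Predatory Mite 3, Ground Beetle 3) are at level 2 or above, so Mole is at level 1 + 2 = 3.
Every consumer has at least one prey at level 2 or below, so none exceeds level 3.

3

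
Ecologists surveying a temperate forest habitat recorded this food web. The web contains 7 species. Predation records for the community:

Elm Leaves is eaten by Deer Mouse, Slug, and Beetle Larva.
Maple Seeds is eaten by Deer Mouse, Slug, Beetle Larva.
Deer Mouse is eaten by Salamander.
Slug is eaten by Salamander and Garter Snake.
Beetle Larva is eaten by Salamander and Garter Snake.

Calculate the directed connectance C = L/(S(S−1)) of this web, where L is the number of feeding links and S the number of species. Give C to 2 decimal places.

C = 0.26

The web has S = 7 species and L = 11 feeding links.
C = L / (S(S−1)) = 11 / 42 = 0.2619 ≈ 0.26.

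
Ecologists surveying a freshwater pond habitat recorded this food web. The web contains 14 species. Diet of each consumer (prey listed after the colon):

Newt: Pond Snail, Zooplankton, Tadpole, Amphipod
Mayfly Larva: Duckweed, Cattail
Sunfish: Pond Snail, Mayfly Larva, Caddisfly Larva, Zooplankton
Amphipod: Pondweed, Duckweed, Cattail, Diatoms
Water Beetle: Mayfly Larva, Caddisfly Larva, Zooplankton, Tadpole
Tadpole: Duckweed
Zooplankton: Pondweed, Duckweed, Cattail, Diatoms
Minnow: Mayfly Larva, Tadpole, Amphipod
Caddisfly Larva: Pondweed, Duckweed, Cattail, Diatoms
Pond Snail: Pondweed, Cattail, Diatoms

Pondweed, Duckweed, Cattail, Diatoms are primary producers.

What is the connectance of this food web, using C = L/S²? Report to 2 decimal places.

The web has S = 14 species and L = 33 feeding links.
C = L / S² = 33 / 196 = 0.1684 ≈ 0.17.

C = 0.17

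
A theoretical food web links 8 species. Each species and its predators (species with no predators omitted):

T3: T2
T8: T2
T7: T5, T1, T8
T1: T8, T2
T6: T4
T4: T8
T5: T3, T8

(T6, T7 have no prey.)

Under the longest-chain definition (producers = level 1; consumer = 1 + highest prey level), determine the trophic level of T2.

Trophic level 4

T7 is a producer → level 1.
T5 eats T7 → level 2.
T3 eats T5 → level 3.
T2 eats T3 (level 3); other prey at levels: T1 2, T8 3 → level 4.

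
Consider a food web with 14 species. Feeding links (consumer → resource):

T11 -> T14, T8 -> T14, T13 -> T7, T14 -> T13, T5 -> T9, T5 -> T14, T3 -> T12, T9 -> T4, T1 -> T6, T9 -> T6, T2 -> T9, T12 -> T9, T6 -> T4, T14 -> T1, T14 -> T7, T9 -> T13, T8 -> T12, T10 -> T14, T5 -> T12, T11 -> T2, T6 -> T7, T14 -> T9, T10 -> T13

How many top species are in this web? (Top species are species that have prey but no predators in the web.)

Top species (has prey, but nothing eats it): T11, T3, T10, T8, T5.
Count: 5.

5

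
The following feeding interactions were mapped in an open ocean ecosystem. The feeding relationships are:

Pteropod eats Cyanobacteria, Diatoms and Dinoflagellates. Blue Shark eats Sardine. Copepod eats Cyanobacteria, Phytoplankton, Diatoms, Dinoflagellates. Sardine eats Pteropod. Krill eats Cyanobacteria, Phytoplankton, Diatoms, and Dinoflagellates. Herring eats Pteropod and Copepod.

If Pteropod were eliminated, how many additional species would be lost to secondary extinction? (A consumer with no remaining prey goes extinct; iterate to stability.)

Remove Pteropod.
Round 1: Sardine (all prey gone) → extinct.
Round 2: Blue Shark (all prey gone) → extinct.
No further losses. Total secondary extinctions: 2.

2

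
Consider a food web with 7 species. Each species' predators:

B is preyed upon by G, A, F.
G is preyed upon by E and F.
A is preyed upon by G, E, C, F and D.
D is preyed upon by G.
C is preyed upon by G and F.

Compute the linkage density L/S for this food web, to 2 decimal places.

L/S = 1.86

There are L = 13 links among S = 7 species.
L/S = 13/7 = 1.8571 ≈ 1.86.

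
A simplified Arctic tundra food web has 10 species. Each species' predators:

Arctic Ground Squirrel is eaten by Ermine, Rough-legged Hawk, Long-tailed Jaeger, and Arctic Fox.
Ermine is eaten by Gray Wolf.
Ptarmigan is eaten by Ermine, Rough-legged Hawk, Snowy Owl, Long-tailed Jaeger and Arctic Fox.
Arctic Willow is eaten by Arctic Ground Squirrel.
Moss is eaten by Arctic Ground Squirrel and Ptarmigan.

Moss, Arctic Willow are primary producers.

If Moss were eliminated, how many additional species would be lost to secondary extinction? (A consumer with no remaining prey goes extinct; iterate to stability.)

Remove Moss.
Round 1: Ptarmigan (all prey gone) → extinct.
Round 2: Snowy Owl (all prey gone) → extinct.
No further losses. Total secondary extinctions: 2.

2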